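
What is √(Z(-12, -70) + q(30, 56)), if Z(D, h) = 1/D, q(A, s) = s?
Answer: √2013/6 ≈ 7.4777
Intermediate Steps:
√(Z(-12, -70) + q(30, 56)) = √(1/(-12) + 56) = √(-1/12 + 56) = √(671/12) = √2013/6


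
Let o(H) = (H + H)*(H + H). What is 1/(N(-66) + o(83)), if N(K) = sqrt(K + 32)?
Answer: 13778/379666585 - I*sqrt(34)/759333170 ≈ 3.629e-5 - 7.679e-9*I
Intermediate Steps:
N(K) = sqrt(32 + K)
o(H) = 4*H**2 (o(H) = (2*H)*(2*H) = 4*H**2)
1/(N(-66) + o(83)) = 1/(sqrt(32 - 66) + 4*83**2) = 1/(sqrt(-34) + 4*6889) = 1/(I*sqrt(34) + 27556) = 1/(27556 + I*sqrt(34))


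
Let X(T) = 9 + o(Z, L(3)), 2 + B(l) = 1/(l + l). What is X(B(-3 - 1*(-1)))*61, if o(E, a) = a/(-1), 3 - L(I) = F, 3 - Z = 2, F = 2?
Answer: 488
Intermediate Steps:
Z = 1 (Z = 3 - 1*2 = 3 - 2 = 1)
B(l) = -2 + 1/(2*l) (B(l) = -2 + 1/(l + l) = -2 + 1/(2*l))
L(I) = 1 (L(I) = 3 - 1*2 = 3 - 2 = 1)
o(E, a) = -a (o(E, a) = a*(-1) = -a)
X(T) = 8 (X(T) = 9 - 1*1 = 9 - 1 = 8)
X(B(-3 - 1*(-1)))*61 = 8*61 = 488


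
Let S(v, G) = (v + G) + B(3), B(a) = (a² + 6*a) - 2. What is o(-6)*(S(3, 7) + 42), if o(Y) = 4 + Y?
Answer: -154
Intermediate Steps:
B(a) = -2 + a² + 6*a
S(v, G) = 25 + G + v (S(v, G) = (v + G) + (-2 + 3² + 6*3) = (G + v) + (-2 + 9 + 18) = (G + v) + 25 = 25 + G + v)
o(-6)*(S(3, 7) + 42) = (4 - 6)*((25 + 7 + 3) + 42) = -2*(35 + 42) = -2*77 = -154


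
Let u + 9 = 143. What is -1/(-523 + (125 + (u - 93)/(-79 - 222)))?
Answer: 301/119839 ≈ 0.0025117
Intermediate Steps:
u = 134 (u = -9 + 143 = 134)
-1/(-523 + (125 + (u - 93)/(-79 - 222))) = -1/(-523 + (125 + (134 - 93)/(-79 - 222))) = -1/(-523 + (125 + 41/(-301))) = -1/(-523 + (125 + 41*(-1/301))) = -1/(-523 + (125 - 41/301)) = -1/(-523 + 37584/301) = -1/(-119839/301) = -1*(-301/119839) = 301/119839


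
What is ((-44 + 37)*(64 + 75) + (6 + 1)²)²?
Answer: 853776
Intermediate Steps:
((-44 + 37)*(64 + 75) + (6 + 1)²)² = (-7*139 + 7²)² = (-973 + 49)² = (-924)² = 853776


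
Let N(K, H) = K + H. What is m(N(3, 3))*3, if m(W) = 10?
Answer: 30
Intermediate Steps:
N(K, H) = H + K
m(N(3, 3))*3 = 10*3 = 30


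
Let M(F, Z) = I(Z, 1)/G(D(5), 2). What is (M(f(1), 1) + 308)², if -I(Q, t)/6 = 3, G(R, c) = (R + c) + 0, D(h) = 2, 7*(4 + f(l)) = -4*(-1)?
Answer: 368449/4 ≈ 92112.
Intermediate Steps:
f(l) = -24/7 (f(l) = -4 + (-4*(-1))/7 = -4 + (⅐)*4 = -4 + 4/7 = -24/7)
G(R, c) = R + c
I(Q, t) = -18 (I(Q, t) = -6*3 = -18)
M(F, Z) = -9/2 (M(F, Z) = -18/(2 + 2) = -18/4 = -18*¼ = -9/2)
(M(f(1), 1) + 308)² = (-9/2 + 308)² = (607/2)² = 368449/4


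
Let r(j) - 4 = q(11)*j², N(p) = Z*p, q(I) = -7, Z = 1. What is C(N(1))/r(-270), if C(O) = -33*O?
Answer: 33/510296 ≈ 6.4668e-5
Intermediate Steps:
N(p) = p (N(p) = 1*p = p)
r(j) = 4 - 7*j²
C(N(1))/r(-270) = (-33*1)/(4 - 7*(-270)²) = -33/(4 - 7*72900) = -33/(4 - 510300) = -33/(-510296) = -33*(-1/510296) = 33/510296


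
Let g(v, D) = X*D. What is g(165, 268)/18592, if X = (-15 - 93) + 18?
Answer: -3015/2324 ≈ -1.2973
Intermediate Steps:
X = -90 (X = -108 + 18 = -90)
g(v, D) = -90*D
g(165, 268)/18592 = -90*268/18592 = -24120*1/18592 = -3015/2324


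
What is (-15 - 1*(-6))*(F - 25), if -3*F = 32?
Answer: 321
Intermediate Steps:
F = -32/3 (F = -⅓*32 = -32/3 ≈ -10.667)
(-15 - 1*(-6))*(F - 25) = (-15 - 1*(-6))*(-32/3 - 25) = (-15 + 6)*(-107/3) = -9*(-107/3) = 321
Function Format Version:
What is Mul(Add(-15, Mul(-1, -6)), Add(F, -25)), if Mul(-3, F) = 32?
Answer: 321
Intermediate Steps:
F = Rational(-32, 3) (F = Mul(Rational(-1, 3), 32) = Rational(-32, 3) ≈ -10.667)
Mul(Add(-15, Mul(-1, -6)), Add(F, -25)) = Mul(Add(-15, Mul(-1, -6)), Add(Rational(-32, 3), -25)) = Mul(Add(-15, 6), Rational(-107, 3)) = Mul(-9, Rational(-107, 3)) = 321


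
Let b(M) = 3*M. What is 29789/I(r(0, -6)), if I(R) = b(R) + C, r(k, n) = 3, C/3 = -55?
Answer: -29789/156 ≈ -190.96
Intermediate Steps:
C = -165 (C = 3*(-55) = -165)
I(R) = -165 + 3*R (I(R) = 3*R - 165 = -165 + 3*R)
29789/I(r(0, -6)) = 29789/(-165 + 3*3) = 29789/(-165 + 9) = 29789/(-156) = 29789*(-1/156) = -29789/156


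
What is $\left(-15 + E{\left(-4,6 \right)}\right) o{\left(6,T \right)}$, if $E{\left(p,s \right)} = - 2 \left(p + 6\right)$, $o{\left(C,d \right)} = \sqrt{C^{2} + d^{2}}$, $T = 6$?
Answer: $- 114 \sqrt{2} \approx -161.22$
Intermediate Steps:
$E{\left(p,s \right)} = -12 - 2 p$ ($E{\left(p,s \right)} = - 2 \left(6 + p\right) = -12 - 2 p$)
$\left(-15 + E{\left(-4,6 \right)}\right) o{\left(6,T \right)} = \left(-15 - 4\right) \sqrt{6^{2} + 6^{2}} = \left(-15 + \left(-12 + 8\right)\right) \sqrt{36 + 36} = \left(-15 - 4\right) \sqrt{72} = - 19 \cdot 6 \sqrt{2} = - 114 \sqrt{2}$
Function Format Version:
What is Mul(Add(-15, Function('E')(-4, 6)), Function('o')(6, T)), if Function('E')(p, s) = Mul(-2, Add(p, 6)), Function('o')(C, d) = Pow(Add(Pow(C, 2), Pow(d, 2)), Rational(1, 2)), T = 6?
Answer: Mul(-114, Pow(2, Rational(1, 2))) ≈ -161.22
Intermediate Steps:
Function('E')(p, s) = Add(-12, Mul(-2, p)) (Function('E')(p, s) = Mul(-2, Add(6, p)) = Add(-12, Mul(-2, p)))
Mul(Add(-15, Function('E')(-4, 6)), Function('o')(6, T)) = Mul(Add(-15, Add(-12, Mul(-2, -4))), Pow(Add(Pow(6, 2), Pow(6, 2)), Rational(1, 2))) = Mul(Add(-15, Add(-12, 8)), Pow(Add(36, 36), Rational(1, 2))) = Mul(Add(-15, -4), Pow(72, Rational(1, 2))) = Mul(-19, Mul(6, Pow(2, Rational(1, 2)))) = Mul(-114, Pow(2, Rational(1, 2)))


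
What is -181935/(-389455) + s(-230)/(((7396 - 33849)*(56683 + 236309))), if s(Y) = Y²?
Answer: 70503488831653/150923887233504 ≈ 0.46715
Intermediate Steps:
-181935/(-389455) + s(-230)/(((7396 - 33849)*(56683 + 236309))) = -181935/(-389455) + (-230)²/(((7396 - 33849)*(56683 + 236309))) = -181935*(-1/389455) + 52900/((-26453*292992)) = 36387/77891 + 52900/(-7750517376) = 36387/77891 + 52900*(-1/7750517376) = 36387/77891 - 13225/1937629344 = 70503488831653/150923887233504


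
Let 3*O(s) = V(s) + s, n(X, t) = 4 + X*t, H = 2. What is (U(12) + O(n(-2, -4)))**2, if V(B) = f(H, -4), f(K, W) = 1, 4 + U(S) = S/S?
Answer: 16/9 ≈ 1.7778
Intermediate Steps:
U(S) = -3 (U(S) = -4 + S/S = -4 + 1 = -3)
V(B) = 1
O(s) = 1/3 + s/3 (O(s) = (1 + s)/3 = 1/3 + s/3)
(U(12) + O(n(-2, -4)))**2 = (-3 + (1/3 + (4 - 2*(-4))/3))**2 = (-3 + (1/3 + (4 + 8)/3))**2 = (-3 + (1/3 + (1/3)*12))**2 = (-3 + (1/3 + 4))**2 = (-3 + 13/3)**2 = (4/3)**2 = 16/9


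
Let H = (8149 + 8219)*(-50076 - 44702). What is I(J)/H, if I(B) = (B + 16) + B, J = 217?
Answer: -75/258554384 ≈ -2.9007e-7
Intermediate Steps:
I(B) = 16 + 2*B (I(B) = (16 + B) + B = 16 + 2*B)
H = -1551326304 (H = 16368*(-94778) = -1551326304)
I(J)/H = (16 + 2*217)/(-1551326304) = (16 + 434)*(-1/1551326304) = 450*(-1/1551326304) = -75/258554384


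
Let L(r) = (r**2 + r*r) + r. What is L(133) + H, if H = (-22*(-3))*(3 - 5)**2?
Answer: 35775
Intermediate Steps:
L(r) = r + 2*r**2 (L(r) = (r**2 + r**2) + r = 2*r**2 + r = r + 2*r**2)
H = 264 (H = 66*(-2)**2 = 66*4 = 264)
L(133) + H = 133*(1 + 2*133) + 264 = 133*(1 + 266) + 264 = 133*267 + 264 = 35511 + 264 = 35775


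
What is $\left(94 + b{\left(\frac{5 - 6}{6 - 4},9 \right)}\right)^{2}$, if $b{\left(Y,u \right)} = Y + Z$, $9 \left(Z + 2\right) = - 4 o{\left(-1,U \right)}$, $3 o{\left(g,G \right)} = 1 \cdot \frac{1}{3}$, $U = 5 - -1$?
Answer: $\frac{219484225}{26244} \approx 8363.2$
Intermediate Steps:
$U = 6$ ($U = 5 + 1 = 6$)
$o{\left(g,G \right)} = \frac{1}{9}$ ($o{\left(g,G \right)} = \frac{1 \cdot \frac{1}{3}}{3} = \frac{1}{3} \cdot \frac{1}{3} = \frac{1}{9}$)
$Z = - \frac{166}{81}$ ($Z = -2 + \frac{\left(-4\right) \frac{1}{9}}{9} = -2 + \frac{1}{9} \left(- \frac{4}{9}\right) = -2 - \frac{4}{81} = - \frac{166}{81} \approx -2.0494$)
$b{\left(Y,u \right)} = - \frac{166}{81} + Y$ ($b{\left(Y,u \right)} = Y - \frac{166}{81} = - \frac{166}{81} + Y$)
$\left(94 + b{\left(\frac{5 - 6}{6 - 4},9 \right)}\right)^{2} = \left(94 - \left(\frac{166}{81} - \frac{5 - 6}{6 - 4}\right)\right)^{2} = \left(94 - \frac{413}{162}\right)^{2} = \left(\frac{14815}{162}\right)^{2} = \frac{219484225}{26244}$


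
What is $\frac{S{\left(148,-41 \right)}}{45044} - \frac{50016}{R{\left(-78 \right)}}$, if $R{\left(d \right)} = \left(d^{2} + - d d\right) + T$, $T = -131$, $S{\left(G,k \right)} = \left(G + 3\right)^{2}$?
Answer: $\frac{2255907635}{5900764} \approx 382.31$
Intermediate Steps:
$S{\left(G,k \right)} = \left(3 + G\right)^{2}$
$R{\left(d \right)} = -131$ ($R{\left(d \right)} = \left(d^{2} + - d d\right) - 131 = \left(d^{2} - d^{2}\right) - 131 = 0 - 131 = -131$)
$\frac{S{\left(148,-41 \right)}}{45044} - \frac{50016}{R{\left(-78 \right)}} = \frac{\left(3 + 148\right)^{2}}{45044} - \frac{50016}{-131} = 151^{2} \cdot \frac{1}{45044} - - \frac{50016}{131} = 22801 \cdot \frac{1}{45044} + \frac{50016}{131} = \frac{22801}{45044} + \frac{50016}{131} = \frac{2255907635}{5900764}$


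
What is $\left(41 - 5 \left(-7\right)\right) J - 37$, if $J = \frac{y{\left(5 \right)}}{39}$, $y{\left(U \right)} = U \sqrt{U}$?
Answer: $-37 + \frac{380 \sqrt{5}}{39} \approx -15.213$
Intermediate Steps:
$y{\left(U \right)} = U^{\frac{3}{2}}$
$J = \frac{5 \sqrt{5}}{39}$ ($J = \frac{5^{\frac{3}{2}}}{39} = 5 \sqrt{5} \cdot \frac{1}{39} = \frac{5 \sqrt{5}}{39} \approx 0.28668$)
$\left(41 - 5 \left(-7\right)\right) J - 37 = \left(41 - 5 \left(-7\right)\right) \frac{5 \sqrt{5}}{39} - 37 = \left(41 - -35\right) \frac{5 \sqrt{5}}{39} - 37 = \left(41 + 35\right) \frac{5 \sqrt{5}}{39} - 37 = 76 \frac{5 \sqrt{5}}{39} - 37 = \frac{380 \sqrt{5}}{39} - 37 = -37 + \frac{380 \sqrt{5}}{39}$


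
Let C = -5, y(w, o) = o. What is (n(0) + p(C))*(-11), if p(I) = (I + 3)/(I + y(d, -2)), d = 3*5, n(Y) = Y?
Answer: -22/7 ≈ -3.1429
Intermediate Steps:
d = 15
p(I) = (3 + I)/(-2 + I) (p(I) = (I + 3)/(I - 2) = (3 + I)/(-2 + I))
(n(0) + p(C))*(-11) = (0 + (3 - 5)/(-2 - 5))*(-11) = (0 - 2/(-7))*(-11) = (0 - ⅐*(-2))*(-11) = (0 + 2/7)*(-11) = (2/7)*(-11) = -22/7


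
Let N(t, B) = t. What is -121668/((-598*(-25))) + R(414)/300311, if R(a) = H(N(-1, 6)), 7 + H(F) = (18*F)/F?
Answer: -72209633/8872825 ≈ -8.1383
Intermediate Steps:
H(F) = 11 (H(F) = -7 + (18*F)/F = -7 + 18 = 11)
R(a) = 11
-121668/((-598*(-25))) + R(414)/300311 = -121668/((-598*(-25))) + 11/300311 = -121668/14950 + 11*(1/300311) = -121668*1/14950 + 1/27301 = -60834/7475 + 1/27301 = -72209633/8872825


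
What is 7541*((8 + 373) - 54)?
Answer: 2465907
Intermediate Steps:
7541*((8 + 373) - 54) = 7541*(381 - 54) = 7541*327 = 2465907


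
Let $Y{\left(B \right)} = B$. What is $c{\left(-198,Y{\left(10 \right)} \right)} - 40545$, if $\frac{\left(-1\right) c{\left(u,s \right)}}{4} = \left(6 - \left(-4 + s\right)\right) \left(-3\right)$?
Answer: $-40545$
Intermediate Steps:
$c{\left(u,s \right)} = 120 - 12 s$ ($c{\left(u,s \right)} = - 4 \left(6 - \left(-4 + s\right)\right) \left(-3\right) = - 4 \left(10 - s\right) \left(-3\right) = - 4 \left(-30 + 3 s\right) = 120 - 12 s$)
$c{\left(-198,Y{\left(10 \right)} \right)} - 40545 = \left(120 - 120\right) - 40545 = 0 - 40545 = -40545$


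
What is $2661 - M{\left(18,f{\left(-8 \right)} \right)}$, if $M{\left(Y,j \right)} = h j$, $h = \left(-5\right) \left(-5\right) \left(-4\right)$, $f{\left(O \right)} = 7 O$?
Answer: $-2939$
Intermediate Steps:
$h = -100$ ($h = 25 \left(-4\right) = -100$)
$M{\left(Y,j \right)} = - 100 j$
$2661 - M{\left(18,f{\left(-8 \right)} \right)} = 2661 - - 100 \cdot 7 \left(-8\right) = 2661 - \left(-100\right) \left(-56\right) = 2661 - 5600 = -2939$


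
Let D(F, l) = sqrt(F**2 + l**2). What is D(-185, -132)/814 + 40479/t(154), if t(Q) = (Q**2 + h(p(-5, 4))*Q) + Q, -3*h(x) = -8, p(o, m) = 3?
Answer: 121437/72842 + sqrt(51649)/814 ≈ 1.9463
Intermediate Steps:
h(x) = 8/3 (h(x) = -1/3*(-8) = 8/3)
t(Q) = Q**2 + 11*Q/3 (t(Q) = (Q**2 + 8*Q/3) + Q = Q**2 + 11*Q/3)
D(-185, -132)/814 + 40479/t(154) = sqrt((-185)**2 + (-132)**2)/814 + 40479/(((1/3)*154*(11 + 3*154))) = sqrt(34225 + 17424)*(1/814) + 40479/(((1/3)*154*(11 + 462))) = sqrt(51649)*(1/814) + 40479/(((1/3)*154*473)) = sqrt(51649)/814 + 40479/(72842/3) = sqrt(51649)/814 + 40479*(3/72842) = sqrt(51649)/814 + 121437/72842 = 121437/72842 + sqrt(51649)/814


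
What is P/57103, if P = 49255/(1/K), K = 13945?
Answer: 686860975/57103 ≈ 12028.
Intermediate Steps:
P = 686860975 (P = 49255/(1/13945) = 49255*13945 = 686860975)
P/57103 = 686860975/57103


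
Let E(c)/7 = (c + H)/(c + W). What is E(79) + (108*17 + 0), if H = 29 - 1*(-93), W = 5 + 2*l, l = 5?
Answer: 173991/94 ≈ 1851.0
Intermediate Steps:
W = 15 (W = 5 + 2*5 = 5 + 10 = 15)
H = 122 (H = 29 + 93 = 122)
E(c) = 7*(122 + c)/(15 + c) (E(c) = 7*((c + 122)/(c + 15)) = 7*((122 + c)/(15 + c)) = 7*(122 + c)/(15 + c))
E(79) + (108*17 + 0) = 7*(122 + 79)/(15 + 79) + (108*17 + 0) = 7*201/94 + (1836 + 0) = 7*(1/94)*201 + 1836 = 1407/94 + 1836 = 173991/94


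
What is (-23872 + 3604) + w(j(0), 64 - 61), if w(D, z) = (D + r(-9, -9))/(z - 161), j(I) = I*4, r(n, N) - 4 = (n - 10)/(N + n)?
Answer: -57642283/2844 ≈ -20268.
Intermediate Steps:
r(n, N) = 4 + (-10 + n)/(N + n) (r(n, N) = 4 + (n - 10)/(N + n) = 4 + (-10 + n)/(N + n))
j(I) = 4*I
w(D, z) = (91/18 + D)/(-161 + z) (w(D, z) = (D + (-10 + 4*(-9) + 5*(-9))/(-9 - 9))/(z - 161) = (D + (-10 - 36 - 45)/(-18))/(-161 + z) = (D - 1/18*(-91))/(-161 + z) = (D + 91/18)/(-161 + z) = (91/18 + D)/(-161 + z))
(-23872 + 3604) + w(j(0), 64 - 61) = (-23872 + 3604) + (91/18 + 4*0)/(-161 + (64 - 61)) = -20268 + (91/18 + 0)/(-161 + 3) = -20268 + (91/18)/(-158) = -20268 - 1/158*91/18 = -20268 - 91/2844 = -57642283/2844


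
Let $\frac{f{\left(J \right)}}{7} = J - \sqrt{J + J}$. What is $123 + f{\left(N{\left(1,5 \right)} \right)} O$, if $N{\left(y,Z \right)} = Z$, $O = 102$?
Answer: $3693 - 714 \sqrt{10} \approx 1435.1$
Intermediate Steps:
$f{\left(J \right)} = 7 J - 7 \sqrt{2} \sqrt{J}$ ($f{\left(J \right)} = 7 \left(J - \sqrt{J + J}\right) = 7 \left(J - \sqrt{2 J}\right) = 7 \left(J - \sqrt{2} \sqrt{J}\right) = 7 J - 7 \sqrt{2} \sqrt{J}$)
$123 + f{\left(N{\left(1,5 \right)} \right)} O = 123 + \left(7 \cdot 5 - 7 \sqrt{2} \sqrt{5}\right) 102 = 123 + \left(35 - 7 \sqrt{10}\right) 102 = 123 + \left(3570 - 714 \sqrt{10}\right) = 3693 - 714 \sqrt{10}$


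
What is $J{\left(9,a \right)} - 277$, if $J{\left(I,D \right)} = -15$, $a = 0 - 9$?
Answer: $-292$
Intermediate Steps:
$a = -9$ ($a = 0 - 9 = -9$)
$J{\left(9,a \right)} - 277 = -15 - 277 = -292$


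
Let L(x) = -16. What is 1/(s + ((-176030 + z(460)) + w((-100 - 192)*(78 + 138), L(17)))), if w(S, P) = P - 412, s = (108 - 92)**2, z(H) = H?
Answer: -1/175742 ≈ -5.6902e-6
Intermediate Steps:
s = 256 (s = 16**2 = 256)
w(S, P) = -412 + P
1/(s + ((-176030 + z(460)) + w((-100 - 192)*(78 + 138), L(17)))) = 1/(256 + ((-176030 + 460) + (-412 - 16))) = 1/(256 + (-175570 - 428)) = 1/(256 - 175998) = 1/(-175742) = -1/175742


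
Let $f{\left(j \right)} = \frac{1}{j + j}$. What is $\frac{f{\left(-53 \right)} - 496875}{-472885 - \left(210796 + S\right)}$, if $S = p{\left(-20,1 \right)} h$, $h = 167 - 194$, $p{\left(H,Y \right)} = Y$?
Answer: $\frac{52668751}{72467324} \approx 0.72679$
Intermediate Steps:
$h = -27$
$S = -27$ ($S = 1 \left(-27\right) = -27$)
$f{\left(j \right)} = \frac{1}{2 j}$
$\frac{f{\left(-53 \right)} - 496875}{-472885 - \left(210796 + S\right)} = \frac{\frac{1}{2 \left(-53\right)} - 496875}{-472885 - 210769} = \frac{\frac{1}{2} \left(- \frac{1}{53}\right) - 496875}{-472885 + \left(-210796 + 27\right)} = \frac{- \frac{1}{106} - 496875}{-472885 - 210769} = - \frac{52668751}{106 \left(-683654\right)} = \left(- \frac{52668751}{106}\right) \left(- \frac{1}{683654}\right) = \frac{52668751}{72467324}$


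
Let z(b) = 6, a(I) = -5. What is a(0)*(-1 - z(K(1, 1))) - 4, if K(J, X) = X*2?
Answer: 31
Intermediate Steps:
K(J, X) = 2*X
a(0)*(-1 - z(K(1, 1))) - 4 = -5*(-1 - 1*6) - 4 = -5*(-1 - 6) - 4 = -5*(-7) - 4 = 35 - 4 = 31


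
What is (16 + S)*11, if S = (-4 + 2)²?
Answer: 220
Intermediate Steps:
S = 4 (S = (-2)² = 4)
(16 + S)*11 = (16 + 4)*11 = 20*11 = 220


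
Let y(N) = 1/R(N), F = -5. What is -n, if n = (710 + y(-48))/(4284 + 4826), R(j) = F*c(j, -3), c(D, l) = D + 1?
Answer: -166851/2140850 ≈ -0.077937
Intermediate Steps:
c(D, l) = 1 + D
R(j) = -5 - 5*j (R(j) = -5*(1 + j) = -5 - 5*j)
y(N) = 1/(-5 - 5*N)
n = 166851/2140850 (n = (710 + 1/(5*(-1 - 1*(-48))))/(4284 + 4826) = (710 + 1/(5*(-1 + 48)))/9110 = (710 + (⅕)/47)*(1/9110) = (710 + (⅕)*(1/47))*(1/9110) = (710 + 1/235)*(1/9110) = (166851/235)*(1/9110) = 166851/2140850 ≈ 0.077937)
-n = -1*166851/2140850 = -166851/2140850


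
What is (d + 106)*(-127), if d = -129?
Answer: 2921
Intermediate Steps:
(d + 106)*(-127) = (-129 + 106)*(-127) = -23*(-127) = 2921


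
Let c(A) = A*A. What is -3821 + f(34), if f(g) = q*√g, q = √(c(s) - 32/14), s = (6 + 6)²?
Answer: -3821 + 4*√2158898/7 ≈ -2981.4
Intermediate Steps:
s = 144 (s = 12² = 144)
c(A) = A²
q = 4*√63497/7 (q = √(144² - 32/14) = √(20736 - 32*1/14) = √(20736 - 16/7) = √(145136/7) = 4*√63497/7 ≈ 143.99)
f(g) = 4*√63497*√g/7 (f(g) = (4*√63497/7)*√g = 4*√63497*√g/7)
-3821 + f(34) = -3821 + 4*√63497*√34/7 = -3821 + 4*√2158898/7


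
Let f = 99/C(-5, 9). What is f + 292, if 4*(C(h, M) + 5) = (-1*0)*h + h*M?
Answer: 18584/65 ≈ 285.91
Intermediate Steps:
C(h, M) = -5 + M*h/4 (C(h, M) = -5 + ((-1*0)*h + h*M)/4 = -5 + (0*h + M*h)/4 = -5 + (0 + M*h)/4 = -5 + (M*h)/4 = -5 + M*h/4)
f = -396/65 (f = 99/(-5 + (1/4)*9*(-5)) = 99/(-5 - 45/4) = 99/(-65/4) = 99*(-4/65) = -396/65 ≈ -6.0923)
f + 292 = -396/65 + 292 = 18584/65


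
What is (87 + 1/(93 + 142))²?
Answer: 418038916/55225 ≈ 7569.7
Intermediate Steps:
(87 + 1/(93 + 142))² = (87 + 1/235)² = (20446/235)² = 418038916/55225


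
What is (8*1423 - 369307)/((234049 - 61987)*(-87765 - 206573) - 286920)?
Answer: 357923/50644671876 ≈ 7.0673e-6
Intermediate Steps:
(8*1423 - 369307)/((234049 - 61987)*(-87765 - 206573) - 286920) = (11384 - 369307)/(172062*(-294338) - 286920) = -357923/(-50644384956 - 286920) = -357923/(-50644671876) = -357923*(-1/50644671876) = 357923/50644671876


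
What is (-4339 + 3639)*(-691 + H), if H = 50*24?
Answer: -356300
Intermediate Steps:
H = 1200
(-4339 + 3639)*(-691 + H) = (-4339 + 3639)*(-691 + 1200) = -700*509 = -356300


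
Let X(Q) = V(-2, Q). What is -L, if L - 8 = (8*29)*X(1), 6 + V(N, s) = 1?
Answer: 1152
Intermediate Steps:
V(N, s) = -5 (V(N, s) = -6 + 1 = -5)
X(Q) = -5
L = -1152 (L = 8 + (8*29)*(-5) = 8 + 232*(-5) = 8 - 1160 = -1152)
-L = -1*(-1152) = 1152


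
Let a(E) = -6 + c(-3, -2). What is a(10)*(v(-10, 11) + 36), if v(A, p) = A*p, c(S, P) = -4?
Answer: 740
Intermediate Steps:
a(E) = -10 (a(E) = -6 - 4 = -10)
a(10)*(v(-10, 11) + 36) = -10*(-10*11 + 36) = -10*(-110 + 36) = -10*(-74) = 740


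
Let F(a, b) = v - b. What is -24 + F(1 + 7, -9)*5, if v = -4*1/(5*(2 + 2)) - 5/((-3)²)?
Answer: 155/9 ≈ 17.222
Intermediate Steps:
v = -34/45 (v = -4/(4*5) - 5/9 = -4/20 - 5*⅑ = -4*1/20 - 5/9 = -⅕ - 5/9 = -34/45 ≈ -0.75556)
F(a, b) = -34/45 - b
-24 + F(1 + 7, -9)*5 = -24 + (-34/45 - 1*(-9))*5 = -24 + (-34/45 + 9)*5 = -24 + (371/45)*5 = -24 + 371/9 = 155/9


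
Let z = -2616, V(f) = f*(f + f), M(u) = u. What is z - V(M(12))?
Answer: -2904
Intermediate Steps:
V(f) = 2*f² (V(f) = f*(2*f) = 2*f²)
z - V(M(12)) = -2616 - 2*12² = -2616 - 2*144 = -2616 - 1*288 = -2616 - 288 = -2904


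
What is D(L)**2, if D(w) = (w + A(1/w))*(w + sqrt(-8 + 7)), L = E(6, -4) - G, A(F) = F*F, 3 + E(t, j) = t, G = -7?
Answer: 99198099/10000 + 1002001*I/500 ≈ 9919.8 + 2004.0*I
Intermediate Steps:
E(t, j) = -3 + t
A(F) = F**2
L = 10 (L = (-3 + 6) - 1*(-7) = 3 + 7 = 10)
D(w) = (I + w)*(w + w**(-2)) (D(w) = (w + (1/w)**2)*(w + sqrt(-8 + 7)) = (w + w**(-2))*(w + sqrt(-1)) = (w + w**(-2))*(w + I) = (w + w**(-2))*(I + w) = (I + w)*(w + w**(-2)))
D(L)**2 = ((I + 10 + 10**3*(I + 10))/10**2)**2 = ((I + 10 + 1000*(10 + I))/100)**2 = ((I + 10 + (10000 + 1000*I))/100)**2 = ((10010 + 1001*I)/100)**2 = (1001/10 + 1001*I/100)**2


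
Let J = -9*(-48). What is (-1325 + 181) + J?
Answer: -712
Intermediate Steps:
J = 432
(-1325 + 181) + J = (-1325 + 181) + 432 = -1144 + 432 = -712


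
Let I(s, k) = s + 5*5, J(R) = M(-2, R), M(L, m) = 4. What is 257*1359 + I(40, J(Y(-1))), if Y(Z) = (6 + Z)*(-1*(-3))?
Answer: 349328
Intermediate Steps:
Y(Z) = 18 + 3*Z (Y(Z) = (6 + Z)*3 = 18 + 3*Z)
J(R) = 4
I(s, k) = 25 + s (I(s, k) = s + 25 = 25 + s)
257*1359 + I(40, J(Y(-1))) = 257*1359 + (25 + 40) = 349263 + 65 = 349328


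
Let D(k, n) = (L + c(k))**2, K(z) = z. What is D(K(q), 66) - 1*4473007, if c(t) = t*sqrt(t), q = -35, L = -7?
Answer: -4515833 + 490*I*sqrt(35) ≈ -4.5158e+6 + 2898.9*I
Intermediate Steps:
c(t) = t**(3/2)
D(k, n) = (-7 + k**(3/2))**2
D(K(q), 66) - 1*4473007 = (-7 + (-35)**(3/2))**2 - 1*4473007 = (-7 - 35*I*sqrt(35))**2 - 4473007 = -4473007 + (-7 - 35*I*sqrt(35))**2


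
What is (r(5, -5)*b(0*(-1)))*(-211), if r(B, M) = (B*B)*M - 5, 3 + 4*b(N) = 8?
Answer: 68575/2 ≈ 34288.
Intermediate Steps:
b(N) = 5/4 (b(N) = -¾ + (¼)*8 = -¾ + 2 = 5/4)
r(B, M) = -5 + M*B² (r(B, M) = B²*M - 5 = M*B² - 5 = -5 + M*B²)
(r(5, -5)*b(0*(-1)))*(-211) = ((-5 - 5*5²)*(5/4))*(-211) = ((-5 - 5*25)*(5/4))*(-211) = ((-5 - 125)*(5/4))*(-211) = -130*5/4*(-211) = -325/2*(-211) = 68575/2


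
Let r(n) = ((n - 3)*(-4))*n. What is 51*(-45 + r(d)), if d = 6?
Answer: -5967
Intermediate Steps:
r(n) = n*(12 - 4*n) (r(n) = ((-3 + n)*(-4))*n = (12 - 4*n)*n = n*(12 - 4*n))
51*(-45 + r(d)) = 51*(-45 + 4*6*(3 - 1*6)) = 51*(-45 + 4*6*(3 - 6)) = 51*(-45 + 4*6*(-3)) = 51*(-45 - 72) = 51*(-117) = -5967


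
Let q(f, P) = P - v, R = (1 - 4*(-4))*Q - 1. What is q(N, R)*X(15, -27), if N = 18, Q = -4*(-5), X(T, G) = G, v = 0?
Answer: -9153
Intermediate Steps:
Q = 20
R = 339 (R = (1 - 4*(-4))*20 - 1 = (1 + 16)*20 - 1 = 17*20 - 1 = 340 - 1 = 339)
q(f, P) = P (q(f, P) = P - 1*0 = P + 0 = P)
q(N, R)*X(15, -27) = 339*(-27) = -9153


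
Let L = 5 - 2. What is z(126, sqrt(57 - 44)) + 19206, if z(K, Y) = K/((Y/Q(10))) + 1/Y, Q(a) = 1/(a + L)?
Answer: 19206 + 139*sqrt(13)/169 ≈ 19209.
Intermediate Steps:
L = 3
Q(a) = 1/(3 + a) (Q(a) = 1/(a + 3) = 1/(3 + a))
z(K, Y) = 1/Y + K/(13*Y) (z(K, Y) = K/((Y/(1/(3 + 10)))) + 1/Y = K/((Y/(1/13))) + 1/Y = K/((Y*13)) + 1/Y = K/((13*Y)) + 1/Y = K*(1/(13*Y)) + 1/Y = K/(13*Y) + 1/Y = 1/Y + K/(13*Y))
z(126, sqrt(57 - 44)) + 19206 = (13 + 126)/(13*(sqrt(57 - 44))) + 19206 = (1/13)*139/sqrt(13) + 19206 = (1/13)*(sqrt(13)/13)*139 + 19206 = 139*sqrt(13)/169 + 19206 = 19206 + 139*sqrt(13)/169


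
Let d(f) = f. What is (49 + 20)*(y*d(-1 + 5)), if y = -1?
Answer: -276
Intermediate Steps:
(49 + 20)*(y*d(-1 + 5)) = (49 + 20)*(-(-1 + 5)) = 69*(-1*4) = 69*(-4) = -276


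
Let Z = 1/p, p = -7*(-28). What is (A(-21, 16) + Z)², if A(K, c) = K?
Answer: 16933225/38416 ≈ 440.79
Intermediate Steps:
p = 196 (p = -1*(-196) = 196)
Z = 1/196 ≈ 0.0051020
(A(-21, 16) + Z)² = (-21 + 1/196)² = (-4115/196)² = 16933225/38416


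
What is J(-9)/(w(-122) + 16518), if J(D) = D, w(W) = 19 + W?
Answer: -9/16415 ≈ -0.00054828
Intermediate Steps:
J(-9)/(w(-122) + 16518) = -9/((19 - 122) + 16518) = -9/(-103 + 16518) = -9/16415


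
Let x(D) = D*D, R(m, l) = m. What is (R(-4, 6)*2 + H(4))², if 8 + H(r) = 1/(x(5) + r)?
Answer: 214369/841 ≈ 254.90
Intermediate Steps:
x(D) = D²
H(r) = -8 + 1/(25 + r) (H(r) = -8 + 1/(5² + r) = -8 + 1/(25 + r))
(R(-4, 6)*2 + H(4))² = (-4*2 + (-199 - 8*4)/(25 + 4))² = (-8 + (-199 - 32)/29)² = (-8 + (1/29)*(-231))² = (-8 - 231/29)² = (-463/29)² = 214369/841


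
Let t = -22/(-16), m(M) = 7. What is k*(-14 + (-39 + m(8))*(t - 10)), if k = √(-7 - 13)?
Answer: 524*I*√5 ≈ 1171.7*I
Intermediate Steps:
t = 11/8 (t = -22*(-1/16) = 11/8 ≈ 1.3750)
k = 2*I*√5 (k = √(-20) = 2*I*√5 ≈ 4.4721*I)
k*(-14 + (-39 + m(8))*(t - 10)) = (2*I*√5)*(-14 + (-39 + 7)*(11/8 - 10)) = (2*I*√5)*(-14 - 32*(-69/8)) = (2*I*√5)*(-14 + 276) = (2*I*√5)*262 = 524*I*√5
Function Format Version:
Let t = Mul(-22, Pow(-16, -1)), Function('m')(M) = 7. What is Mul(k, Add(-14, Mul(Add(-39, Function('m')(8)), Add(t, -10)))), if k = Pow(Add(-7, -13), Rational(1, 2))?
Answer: Mul(524, I, Pow(5, Rational(1, 2))) ≈ Mul(1171.7, I)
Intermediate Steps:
t = Rational(11, 8) (t = Mul(-22, Rational(-1, 16)) = Rational(11, 8) ≈ 1.3750)
k = Mul(2, I, Pow(5, Rational(1, 2))) (k = Pow(-20, Rational(1, 2)) = Mul(2, I, Pow(5, Rational(1, 2))) ≈ Mul(4.4721, I))
Mul(k, Add(-14, Mul(Add(-39, Function('m')(8)), Add(t, -10)))) = Mul(Mul(2, I, Pow(5, Rational(1, 2))), Add(-14, Mul(Add(-39, 7), Add(Rational(11, 8), -10)))) = Mul(Mul(2, I, Pow(5, Rational(1, 2))), Add(-14, Mul(-32, Rational(-69, 8)))) = Mul(Mul(2, I, Pow(5, Rational(1, 2))), Add(-14, 276)) = Mul(Mul(2, I, Pow(5, Rational(1, 2))), 262) = Mul(524, I, Pow(5, Rational(1, 2)))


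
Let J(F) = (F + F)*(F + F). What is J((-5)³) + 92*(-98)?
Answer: 53484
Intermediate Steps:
J(F) = 4*F² (J(F) = (2*F)*(2*F) = 4*F²)
J((-5)³) + 92*(-98) = 4*((-5)³)² + 92*(-98) = 4*(-125)² - 9016 = 4*15625 - 9016 = 62500 - 9016 = 53484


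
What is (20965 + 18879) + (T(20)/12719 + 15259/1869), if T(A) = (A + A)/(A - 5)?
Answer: 45112291509/1131991 ≈ 39852.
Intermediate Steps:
T(A) = 2*A/(-5 + A) (T(A) = (2*A)/(-5 + A) = 2*A/(-5 + A))
(20965 + 18879) + (T(20)/12719 + 15259/1869) = (20965 + 18879) + ((2*20/(-5 + 20))/12719 + 15259/1869) = 39844 + ((2*20/15)*(1/12719) + 15259*(1/1869)) = 39844 + ((2*20*(1/15))*(1/12719) + 15259/1869) = 39844 + ((8/3)*(1/12719) + 15259/1869) = 39844 + (8/38157 + 15259/1869) = 39844 + 9242105/1131991 = 45112291509/1131991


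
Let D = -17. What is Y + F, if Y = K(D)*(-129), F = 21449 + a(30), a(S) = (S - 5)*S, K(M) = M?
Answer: 24392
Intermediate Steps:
a(S) = S*(-5 + S) (a(S) = (-5 + S)*S = S*(-5 + S))
F = 22199 (F = 21449 + 30*(-5 + 30) = 21449 + 30*25 = 21449 + 750 = 22199)
Y = 2193 (Y = -17*(-129) = 2193)
Y + F = 2193 + 22199 = 24392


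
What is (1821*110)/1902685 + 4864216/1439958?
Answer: 954350880694/273978648723 ≈ 3.4833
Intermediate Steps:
(1821*110)/1902685 + 4864216/1439958 = 200310*(1/1902685) + 4864216*(1/1439958) = 40062/380537 + 2432108/719979 = 954350880694/273978648723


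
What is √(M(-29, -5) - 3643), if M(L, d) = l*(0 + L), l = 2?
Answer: I*√3701 ≈ 60.836*I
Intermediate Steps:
M(L, d) = 2*L (M(L, d) = 2*(0 + L) = 2*L)
√(M(-29, -5) - 3643) = √(2*(-29) - 3643) = √(-58 - 3643) = √(-3701) = I*√3701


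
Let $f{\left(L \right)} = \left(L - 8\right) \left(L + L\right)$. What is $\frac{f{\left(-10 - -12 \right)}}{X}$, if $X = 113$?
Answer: $- \frac{24}{113} \approx -0.21239$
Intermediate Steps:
$f{\left(L \right)} = 2 L \left(-8 + L\right)$ ($f{\left(L \right)} = \left(-8 + L\right) 2 L = 2 L \left(-8 + L\right)$)
$\frac{f{\left(-10 - -12 \right)}}{X} = \frac{2 \left(-10 - -12\right) \left(-8 - -2\right)}{113} = 2 \left(-10 + 12\right) \left(-8 + \left(-10 + 12\right)\right) \frac{1}{113} = 2 \cdot 2 \left(-8 + 2\right) \frac{1}{113} = 2 \cdot 2 \left(-6\right) \frac{1}{113} = \left(-24\right) \frac{1}{113} = - \frac{24}{113}$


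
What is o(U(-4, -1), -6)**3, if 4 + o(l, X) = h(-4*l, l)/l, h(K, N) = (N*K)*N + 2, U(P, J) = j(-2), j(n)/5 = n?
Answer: -8254655261/125 ≈ -6.6037e+7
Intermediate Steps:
j(n) = 5*n
U(P, J) = -10 (U(P, J) = 5*(-2) = -10)
h(K, N) = 2 + K*N**2 (h(K, N) = (K*N)*N + 2 = K*N**2 + 2 = 2 + K*N**2)
o(l, X) = -4 + (2 - 4*l**3)/l (o(l, X) = -4 + (2 + (-4*l)*l**2)/l = -4 + (2 - 4*l**3)/l)
o(U(-4, -1), -6)**3 = (-4 - 4*(-10)**2 + 2/(-10))**3 = (-4 - 4*100 + 2*(-1/10))**3 = (-4 - 400 - 1/5)**3 = (-2021/5)**3 = -8254655261/125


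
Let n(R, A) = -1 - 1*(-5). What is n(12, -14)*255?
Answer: 1020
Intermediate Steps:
n(R, A) = 4 (n(R, A) = -1 + 5 = 4)
n(12, -14)*255 = 4*255 = 1020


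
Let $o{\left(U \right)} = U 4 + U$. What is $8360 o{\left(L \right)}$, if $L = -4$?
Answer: $-167200$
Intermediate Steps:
$o{\left(U \right)} = 5 U$ ($o{\left(U \right)} = 4 U + U = 5 U$)
$8360 o{\left(L \right)} = 8360 \cdot 5 \left(-4\right) = 8360 \left(-20\right) = -167200$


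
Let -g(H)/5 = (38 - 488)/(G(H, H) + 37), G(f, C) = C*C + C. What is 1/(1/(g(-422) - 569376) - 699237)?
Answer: -33725847858/23582360678743579 ≈ -1.4301e-6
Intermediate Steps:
G(f, C) = C + C² (G(f, C) = C² + C = C + C²)
g(H) = 2250/(37 + H*(1 + H)) (g(H) = -5*(38 - 488)/(H*(1 + H) + 37) = -(-2250)/(37 + H*(1 + H)) = 2250/(37 + H*(1 + H)))
1/(1/(g(-422) - 569376) - 699237) = 1/(1/(2250/(37 - 422*(1 - 422)) - 569376) - 699237) = 1/(1/(2250/(37 - 422*(-421)) - 569376) - 699237) = 1/(1/(2250/(37 + 177662) - 569376) - 699237) = 1/(1/(2250/177699 - 569376) - 699237) = 1/(1/(2250*(1/177699) - 569376) - 699237) = 1/(1/(750/59233 - 569376) - 699237) = 1/(1/(-33725847858/59233) - 699237) = 1/(-59233/33725847858 - 699237) = 1/(-23582360678743579/33725847858) = -33725847858/23582360678743579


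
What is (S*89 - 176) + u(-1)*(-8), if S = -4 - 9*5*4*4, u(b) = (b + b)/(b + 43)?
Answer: -1356844/21 ≈ -64612.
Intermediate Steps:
u(b) = 2*b/(43 + b) (u(b) = (2*b)/(43 + b) = 2*b/(43 + b))
S = -724 (S = -4 - 180*4 = -4 - 9*80 = -4 - 720 = -724)
(S*89 - 176) + u(-1)*(-8) = (-724*89 - 176) + (2*(-1)/(43 - 1))*(-8) = (-64436 - 176) + (2*(-1)/42)*(-8) = -64612 + (2*(-1)*(1/42))*(-8) = -64612 - 1/21*(-8) = -64612 + 8/21 = -1356844/21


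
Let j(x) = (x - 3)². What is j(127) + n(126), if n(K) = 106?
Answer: 15482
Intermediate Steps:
j(x) = (-3 + x)²
j(127) + n(126) = (-3 + 127)² + 106 = 124² + 106 = 15376 + 106 = 15482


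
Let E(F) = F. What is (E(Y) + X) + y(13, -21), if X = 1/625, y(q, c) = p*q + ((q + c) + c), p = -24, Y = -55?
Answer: -247499/625 ≈ -396.00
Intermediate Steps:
y(q, c) = -23*q + 2*c (y(q, c) = -24*q + ((q + c) + c) = -24*q + ((c + q) + c) = -24*q + (q + 2*c) = -23*q + 2*c)
X = 1/625 ≈ 0.0016000
(E(Y) + X) + y(13, -21) = (-55 + 1/625) + (-23*13 + 2*(-21)) = -34374/625 + (-299 - 42) = -34374/625 - 341 = -247499/625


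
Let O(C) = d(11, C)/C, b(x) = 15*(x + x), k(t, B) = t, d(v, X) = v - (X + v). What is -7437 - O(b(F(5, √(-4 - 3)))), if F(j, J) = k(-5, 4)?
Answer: -7436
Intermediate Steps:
d(v, X) = -X (d(v, X) = v + (-X - v) = -X)
F(j, J) = -5
b(x) = 30*x (b(x) = 15*(2*x) = 30*x)
O(C) = -1 (O(C) = (-C)/C = -1)
-7437 - O(b(F(5, √(-4 - 3)))) = -7437 - 1*(-1) = -7437 + 1 = -7436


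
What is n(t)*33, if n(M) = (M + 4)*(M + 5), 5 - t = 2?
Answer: 1848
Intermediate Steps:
t = 3 (t = 5 - 1*2 = 5 - 2 = 3)
n(M) = (4 + M)*(5 + M)
n(t)*33 = (20 + 3² + 9*3)*33 = (20 + 9 + 27)*33 = 56*33 = 1848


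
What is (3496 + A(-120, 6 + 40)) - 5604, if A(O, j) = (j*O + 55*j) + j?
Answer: -5052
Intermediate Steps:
A(O, j) = 56*j + O*j (A(O, j) = (O*j + 55*j) + j = (55*j + O*j) + j = 56*j + O*j)
(3496 + A(-120, 6 + 40)) - 5604 = (3496 + (6 + 40)*(56 - 120)) - 5604 = (3496 + 46*(-64)) - 5604 = (3496 - 2944) - 5604 = 552 - 5604 = -5052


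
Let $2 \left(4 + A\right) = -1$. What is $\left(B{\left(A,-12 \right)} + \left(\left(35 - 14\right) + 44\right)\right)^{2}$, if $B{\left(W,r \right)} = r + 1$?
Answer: $2916$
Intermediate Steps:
$A = - \frac{9}{2}$ ($A = -4 + \frac{1}{2} \left(-1\right) = -4 - \frac{1}{2} = - \frac{9}{2} \approx -4.5$)
$B{\left(W,r \right)} = 1 + r$
$\left(B{\left(A,-12 \right)} + \left(\left(35 - 14\right) + 44\right)\right)^{2} = \left(\left(1 - 12\right) + \left(\left(35 - 14\right) + 44\right)\right)^{2} = \left(-11 + \left(21 + 44\right)\right)^{2} = \left(-11 + 65\right)^{2} = 54^{2} = 2916$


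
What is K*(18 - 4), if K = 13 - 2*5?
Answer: 42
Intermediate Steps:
K = 3 (K = 13 - 10 = 3)
K*(18 - 4) = 3*(18 - 4) = 3*14 = 42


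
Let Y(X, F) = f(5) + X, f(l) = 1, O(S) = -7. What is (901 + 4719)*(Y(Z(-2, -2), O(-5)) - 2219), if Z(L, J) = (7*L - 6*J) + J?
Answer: -12487640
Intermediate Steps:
Z(L, J) = -5*J + 7*L (Z(L, J) = (-6*J + 7*L) + J = -5*J + 7*L)
Y(X, F) = 1 + X
(901 + 4719)*(Y(Z(-2, -2), O(-5)) - 2219) = (901 + 4719)*((1 + (-5*(-2) + 7*(-2))) - 2219) = 5620*((1 + (10 - 14)) - 2219) = 5620*((1 - 4) - 2219) = 5620*(-3 - 2219) = 5620*(-2222) = -12487640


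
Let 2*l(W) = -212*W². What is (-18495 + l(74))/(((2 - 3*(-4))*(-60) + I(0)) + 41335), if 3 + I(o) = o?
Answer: -598951/40492 ≈ -14.792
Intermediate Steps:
I(o) = -3 + o
l(W) = -106*W² (l(W) = (-212*W²)/2 = -106*W²)
(-18495 + l(74))/(((2 - 3*(-4))*(-60) + I(0)) + 41335) = (-18495 - 106*74²)/(((2 - 3*(-4))*(-60) + (-3 + 0)) + 41335) = (-18495 - 106*5476)/(((2 + 12)*(-60) - 3) + 41335) = (-18495 - 580456)/((14*(-60) - 3) + 41335) = -598951/((-840 - 3) + 41335) = -598951/(-843 + 41335) = -598951/40492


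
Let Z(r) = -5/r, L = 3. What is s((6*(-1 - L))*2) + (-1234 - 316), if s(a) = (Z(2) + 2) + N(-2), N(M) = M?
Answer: -3105/2 ≈ -1552.5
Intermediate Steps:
s(a) = -5/2 (s(a) = (-5/2 + 2) - 2 = -½ - 2 = -5/2)
s((6*(-1 - L))*2) + (-1234 - 316) = -5/2 + (-1234 - 316) = -5/2 - 1550 = -3105/2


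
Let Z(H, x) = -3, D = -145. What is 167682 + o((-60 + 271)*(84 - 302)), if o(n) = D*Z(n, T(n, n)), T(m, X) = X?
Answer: 168117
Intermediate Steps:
o(n) = 435 (o(n) = -145*(-3) = 435)
167682 + o((-60 + 271)*(84 - 302)) = 167682 + 435 = 168117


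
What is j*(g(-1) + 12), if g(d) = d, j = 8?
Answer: 88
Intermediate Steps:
j*(g(-1) + 12) = 8*(-1 + 12) = 8*11 = 88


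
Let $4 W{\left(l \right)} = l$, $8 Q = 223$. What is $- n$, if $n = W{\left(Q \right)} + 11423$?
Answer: $- \frac{365759}{32} \approx -11430.0$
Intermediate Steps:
$Q = \frac{223}{8}$ ($Q = \frac{1}{8} \cdot 223 = \frac{223}{8} \approx 27.875$)
$W{\left(l \right)} = \frac{l}{4}$
$n = \frac{365759}{32}$ ($n = \frac{1}{4} \cdot \frac{223}{8} + 11423 = \frac{223}{32} + 11423 = \frac{365759}{32} \approx 11430.0$)
$- n = \left(-1\right) \frac{365759}{32} = - \frac{365759}{32}$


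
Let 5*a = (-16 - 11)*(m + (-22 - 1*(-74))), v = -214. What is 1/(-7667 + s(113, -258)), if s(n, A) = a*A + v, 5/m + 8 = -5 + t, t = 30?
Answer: 85/5522889 ≈ 1.5390e-5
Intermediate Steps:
m = 5/17 (m = 5/(-8 + (-5 + 30)) = 5/(-8 + 25) = 5/17 ≈ 0.29412)
a = -24003/85 (a = ((-16 - 11)*(5/17 + (-22 - 1*(-74))))/5 = (-27*(5/17 + (-22 + 74)))/5 = (-27*(5/17 + 52))/5 = (-27*889/17)/5 = (⅕)*(-24003/17) = -24003/85 ≈ -282.39)
s(n, A) = -214 - 24003*A/85 (s(n, A) = -24003*A/85 - 214 = -214 - 24003*A/85)
1/(-7667 + s(113, -258)) = 1/(-7667 + (-214 - 24003/85*(-258))) = 1/(-7667 + (-214 + 6192774/85)) = 1/(-7667 + 6174584/85) = 1/(5522889/85) = 85/5522889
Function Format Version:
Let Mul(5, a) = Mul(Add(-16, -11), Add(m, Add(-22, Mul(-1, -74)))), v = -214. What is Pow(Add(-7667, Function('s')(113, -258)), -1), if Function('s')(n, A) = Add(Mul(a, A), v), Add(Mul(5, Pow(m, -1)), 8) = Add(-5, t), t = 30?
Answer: Rational(85, 5522889) ≈ 1.5390e-5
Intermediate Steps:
m = Rational(5, 17) (m = Mul(5, Pow(Add(-8, Add(-5, 30)), -1)) = Mul(5, Pow(Add(-8, 25), -1)) = Mul(5, Pow(17, -1)) = Mul(5, Rational(1, 17)) = Rational(5, 17) ≈ 0.29412)
a = Rational(-24003, 85) (a = Mul(Rational(1, 5), Mul(Add(-16, -11), Add(Rational(5, 17), Add(-22, Mul(-1, -74))))) = Mul(Rational(1, 5), Mul(-27, Add(Rational(5, 17), Add(-22, 74)))) = Mul(Rational(1, 5), Mul(-27, Add(Rational(5, 17), 52))) = Mul(Rational(1, 5), Mul(-27, Rational(889, 17))) = Mul(Rational(1, 5), Rational(-24003, 17)) = Rational(-24003, 85) ≈ -282.39)
Function('s')(n, A) = Add(-214, Mul(Rational(-24003, 85), A)) (Function('s')(n, A) = Add(Mul(Rational(-24003, 85), A), -214) = Add(-214, Mul(Rational(-24003, 85), A)))
Pow(Add(-7667, Function('s')(113, -258)), -1) = Pow(Add(-7667, Add(-214, Mul(Rational(-24003, 85), -258))), -1) = Pow(Add(-7667, Add(-214, Rational(6192774, 85))), -1) = Pow(Add(-7667, Rational(6174584, 85)), -1) = Pow(Rational(5522889, 85), -1) = Rational(85, 5522889)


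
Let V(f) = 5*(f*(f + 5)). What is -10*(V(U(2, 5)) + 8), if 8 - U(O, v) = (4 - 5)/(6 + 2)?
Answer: -173185/32 ≈ -5412.0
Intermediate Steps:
U(O, v) = 65/8 (U(O, v) = 8 - (4 - 5)/(6 + 2) = 8 - (-1)/8 = 8 - 1*(-⅛) = 8 + ⅛ = 65/8)
V(f) = 5*f*(5 + f) (V(f) = 5*(f*(5 + f)) = 5*f*(5 + f))
-10*(V(U(2, 5)) + 8) = -10*(5*(65/8)*(5 + 65/8) + 8) = -10*(5*(65/8)*(105/8) + 8) = -10*(34125/64 + 8) = -10*34637/64 = -173185/32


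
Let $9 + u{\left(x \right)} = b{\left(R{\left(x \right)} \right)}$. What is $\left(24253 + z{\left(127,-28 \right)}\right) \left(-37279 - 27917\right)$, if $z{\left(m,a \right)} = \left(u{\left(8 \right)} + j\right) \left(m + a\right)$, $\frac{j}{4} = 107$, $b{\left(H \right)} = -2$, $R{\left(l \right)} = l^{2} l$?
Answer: $-4272685056$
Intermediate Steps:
$R{\left(l \right)} = l^{3}$
$j = 428$ ($j = 4 \cdot 107 = 428$)
$u{\left(x \right)} = -11$ ($u{\left(x \right)} = -9 - 2 = -11$)
$z{\left(m,a \right)} = 417 a + 417 m$ ($z{\left(m,a \right)} = \left(-11 + 428\right) \left(m + a\right) = 417 \left(a + m\right) = 417 a + 417 m$)
$\left(24253 + z{\left(127,-28 \right)}\right) \left(-37279 - 27917\right) = \left(24253 + \left(417 \left(-28\right) + 417 \cdot 127\right)\right) \left(-37279 - 27917\right) = \left(24253 + \left(-11676 + 52959\right)\right) \left(-65196\right) = \left(24253 + 41283\right) \left(-65196\right) = 65536 \left(-65196\right) = -4272685056$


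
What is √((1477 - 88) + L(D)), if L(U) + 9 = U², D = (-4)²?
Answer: 2*√409 ≈ 40.448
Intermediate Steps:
D = 16
L(U) = -9 + U²
√((1477 - 88) + L(D)) = √((1477 - 88) + (-9 + 16²)) = √(1389 + (-9 + 256)) = √(1389 + 247) = √1636 = 2*√409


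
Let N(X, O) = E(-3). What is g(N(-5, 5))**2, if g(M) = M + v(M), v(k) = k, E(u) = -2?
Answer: 16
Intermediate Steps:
N(X, O) = -2
g(M) = 2*M (g(M) = M + M = 2*M)
g(N(-5, 5))**2 = (2*(-2))**2 = (-4)**2 = 16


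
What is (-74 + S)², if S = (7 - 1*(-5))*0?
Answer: 5476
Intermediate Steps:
S = 0 (S = (7 + 5)*0 = 12*0 = 0)
(-74 + S)² = (-74 + 0)² = (-74)² = 5476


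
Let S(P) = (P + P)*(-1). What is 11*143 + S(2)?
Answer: 1569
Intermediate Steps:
S(P) = -2*P (S(P) = (2*P)*(-1) = -2*P)
11*143 + S(2) = 11*143 - 2*2 = 1573 - 4 = 1569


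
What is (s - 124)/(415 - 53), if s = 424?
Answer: 150/181 ≈ 0.82873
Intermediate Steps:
(s - 124)/(415 - 53) = (424 - 124)/(415 - 53) = 300/362 = 300*(1/362) = 150/181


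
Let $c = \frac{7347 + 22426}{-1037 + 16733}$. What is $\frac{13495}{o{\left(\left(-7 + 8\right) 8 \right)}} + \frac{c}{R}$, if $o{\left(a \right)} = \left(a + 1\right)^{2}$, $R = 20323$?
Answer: $\frac{478307763397}{2870908272} \approx 166.6$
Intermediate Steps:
$c = \frac{29773}{15696} \approx 1.8969$
$o{\left(a \right)} = \left(1 + a\right)^{2}$
$\frac{13495}{o{\left(\left(-7 + 8\right) 8 \right)}} + \frac{c}{R} = \frac{13495}{\left(1 + \left(-7 + 8\right) 8\right)^{2}} + \frac{29773}{15696 \cdot 20323} = \frac{13495}{\left(1 + 1 \cdot 8\right)^{2}} + \frac{29773}{15696} \cdot \frac{1}{20323} = \frac{13495}{\left(1 + 8\right)^{2}} + \frac{29773}{318989808} = \frac{13495}{9^{2}} + \frac{29773}{318989808} = \frac{13495}{81} + \frac{29773}{318989808} = \frac{478307763397}{2870908272}$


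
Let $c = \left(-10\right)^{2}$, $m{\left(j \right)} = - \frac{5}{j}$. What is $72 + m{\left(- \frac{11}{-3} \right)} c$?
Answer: $- \frac{708}{11} \approx -64.364$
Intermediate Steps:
$c = 100$
$72 + m{\left(- \frac{11}{-3} \right)} c = 72 + - \frac{5}{\left(-11\right) \frac{1}{-3}} \cdot 100 = 72 + - \frac{5}{\left(-11\right) \left(- \frac{1}{3}\right)} 100 = 72 + - \frac{5}{\frac{11}{3}} \cdot 100 = 72 + \left(-5\right) \frac{3}{11} \cdot 100 = 72 - \frac{1500}{11} = - \frac{708}{11}$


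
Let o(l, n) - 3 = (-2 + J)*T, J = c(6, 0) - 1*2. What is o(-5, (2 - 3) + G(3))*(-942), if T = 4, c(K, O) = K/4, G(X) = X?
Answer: 6594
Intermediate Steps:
c(K, O) = K/4 (c(K, O) = K*(¼) = K/4)
J = -½ (J = (¼)*6 - 1*2 = 3/2 - 2 = -½ ≈ -0.50000)
o(l, n) = -7 (o(l, n) = 3 + (-2 - ½)*4 = 3 - 5/2*4 = 3 - 10 = -7)
o(-5, (2 - 3) + G(3))*(-942) = -7*(-942) = 6594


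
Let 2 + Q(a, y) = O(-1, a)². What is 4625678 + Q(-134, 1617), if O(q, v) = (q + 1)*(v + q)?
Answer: 4625676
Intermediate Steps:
O(q, v) = (1 + q)*(q + v)
Q(a, y) = -2 (Q(a, y) = -2 + (-1 + a + (-1)² - a)² = -2 + (-1 + a + 1 - a)² = -2 + 0² = -2 + 0 = -2)
4625678 + Q(-134, 1617) = 4625678 - 2 = 4625676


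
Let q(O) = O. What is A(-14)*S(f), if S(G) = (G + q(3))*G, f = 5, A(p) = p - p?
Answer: 0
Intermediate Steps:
A(p) = 0
S(G) = G*(3 + G) (S(G) = (G + 3)*G = (3 + G)*G = G*(3 + G))
A(-14)*S(f) = 0*(5*(3 + 5)) = 0*(5*8) = 0*40 = 0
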